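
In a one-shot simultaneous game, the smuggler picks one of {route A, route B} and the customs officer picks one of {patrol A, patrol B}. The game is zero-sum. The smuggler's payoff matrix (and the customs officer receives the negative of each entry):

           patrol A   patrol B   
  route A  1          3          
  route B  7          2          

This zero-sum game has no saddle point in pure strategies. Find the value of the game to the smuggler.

Set the smuggler's expected payoff from route A equal to that from route B:
  the smuggler's payoff to route A: q·1 + (1−q)·3 = -2q + 3
  the smuggler's payoff to route B: q·7 + (1−q)·2 = 5q + 2
  -2q + 3 = 5q + 2  ⇒  -7q = -1  ⇒  q = 1/7.
The value is the smuggler's expected payoff against this mix (using route A): (1/7)·1 + (6/7)·3 = 19/7.

v = 19/7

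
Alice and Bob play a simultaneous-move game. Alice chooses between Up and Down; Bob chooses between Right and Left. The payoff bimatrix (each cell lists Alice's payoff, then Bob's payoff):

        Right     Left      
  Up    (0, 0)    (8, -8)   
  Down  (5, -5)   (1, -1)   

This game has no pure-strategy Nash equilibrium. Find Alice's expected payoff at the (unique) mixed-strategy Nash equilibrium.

10/3

Alice's indifference between Up and Down determines Bob's mixing probability q:
  Alice's payoff from Up: q·0 + (1−q)·8 = -8q + 8
  Alice's payoff from Down: q·5 + (1−q)·1 = 4q + 1
  -8q + 8 = 4q + 1  ⇒  -12q = -7  ⇒  q = 7/12.
At equilibrium Alice is indifferent across rows, so Alice's payoff equals the payoff from Up: (7/12)·0 + (5/12)·8 = 10/3.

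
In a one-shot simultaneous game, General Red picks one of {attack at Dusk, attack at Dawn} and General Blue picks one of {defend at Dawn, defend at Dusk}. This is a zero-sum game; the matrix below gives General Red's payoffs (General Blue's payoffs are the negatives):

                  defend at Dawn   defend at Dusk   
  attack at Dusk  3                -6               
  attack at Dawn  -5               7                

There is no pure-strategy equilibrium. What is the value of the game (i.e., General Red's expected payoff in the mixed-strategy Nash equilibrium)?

v = -3/7

For General Red to be willing to mix, General Red must be indifferent between attack at Dusk and attack at Dawn, which pins down General Blue's mix.
  General Red's expected payoff from attack at Dusk: q·3 + (1−q)·(-6) = 9q - 6
  General Red's expected payoff from attack at Dawn: q·(-5) + (1−q)·7 = -12q + 7
  9q - 6 = -12q + 7  ⇒  21q = 13  ⇒  q = 13/21.
The value is General Red's expected payoff against this mix (using attack at Dusk): (13/21)·3 + (8/21)·(-6) = -3/7.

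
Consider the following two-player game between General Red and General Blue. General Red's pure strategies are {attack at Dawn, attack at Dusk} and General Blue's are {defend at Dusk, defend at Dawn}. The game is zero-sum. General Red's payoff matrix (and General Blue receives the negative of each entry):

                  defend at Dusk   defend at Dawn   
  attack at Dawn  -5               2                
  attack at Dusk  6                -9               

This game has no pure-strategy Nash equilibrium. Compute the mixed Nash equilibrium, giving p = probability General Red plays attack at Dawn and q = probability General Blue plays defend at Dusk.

p = 15/22, q = 1/2

Set General Blue's expected payoff from defend at Dusk equal to that from defend at Dawn:
  General Blue's expected payoff from defend at Dusk: p·5 + (1−p)·(-6) = 11p - 6
  General Blue's expected payoff from defend at Dawn: p·(-2) + (1−p)·9 = -11p + 9
  11p - 6 = -11p + 9  ⇒  22p = 15  ⇒  p = 15/22.
In a mixed equilibrium General Red is indifferent between attack at Dawn and attack at Dusk; this condition fixes q.
  General Red's payoff from attack at Dawn: q·(-5) + (1−q)·2 = -7q + 2
  General Red's payoff from attack at Dusk: q·6 + (1−q)·(-9) = 15q - 9
  -7q + 2 = 15q - 9  ⇒  -22q = -11  ⇒  q = 1/2.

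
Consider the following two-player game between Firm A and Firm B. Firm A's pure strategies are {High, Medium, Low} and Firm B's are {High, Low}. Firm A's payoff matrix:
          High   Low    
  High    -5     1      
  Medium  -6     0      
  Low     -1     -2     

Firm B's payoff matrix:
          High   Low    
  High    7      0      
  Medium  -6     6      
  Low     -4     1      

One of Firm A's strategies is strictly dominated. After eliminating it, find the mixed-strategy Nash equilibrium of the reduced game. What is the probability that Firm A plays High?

p = 5/12

Firm A's strategy Medium is strictly dominated by High: -5 > -6 and 1 > 0. Eliminate Medium.
For Firm B to be willing to mix, Firm B must be indifferent between High and Low, which pins down Firm A's mix.
  Firm B's expected payoff from High: p·7 + (1−p)·(-4) = 11p - 4
  Firm B's expected payoff from Low: p·0 + (1−p)·1 = -p + 1
  11p - 4 = -p + 1  ⇒  12p = 5  ⇒  p = 5/12.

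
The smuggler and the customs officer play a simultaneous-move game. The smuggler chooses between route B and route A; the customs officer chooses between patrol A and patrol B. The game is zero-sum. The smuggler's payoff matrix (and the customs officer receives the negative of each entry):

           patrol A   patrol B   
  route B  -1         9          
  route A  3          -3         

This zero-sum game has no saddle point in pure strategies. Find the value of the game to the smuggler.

The smuggler's indifference between route B and route A determines the customs officer's mixing probability q:
  the smuggler's expected payoff from route B: q·(-1) + (1−q)·9 = -10q + 9
  the smuggler's expected payoff from route A: q·3 + (1−q)·(-3) = 6q - 3
  -10q + 9 = 6q - 3  ⇒  -16q = -12  ⇒  q = 3/4.
The value is the smuggler's expected payoff against this mix (using route B): (3/4)·(-1) + (1/4)·9 = 3/2.

v = 3/2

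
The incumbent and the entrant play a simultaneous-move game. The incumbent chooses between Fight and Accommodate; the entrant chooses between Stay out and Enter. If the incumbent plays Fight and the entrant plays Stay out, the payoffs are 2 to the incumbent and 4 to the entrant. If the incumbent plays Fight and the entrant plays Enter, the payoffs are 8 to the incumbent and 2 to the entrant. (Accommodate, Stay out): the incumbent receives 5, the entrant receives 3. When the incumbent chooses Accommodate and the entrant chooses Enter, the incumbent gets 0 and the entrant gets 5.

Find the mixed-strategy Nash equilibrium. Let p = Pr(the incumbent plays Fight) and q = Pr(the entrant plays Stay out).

p = 1/2, q = 8/11

For the entrant to be willing to mix, the entrant must be indifferent between Stay out and Enter, which pins down the incumbent's mix.
  the entrant's payoff from Stay out: p·4 + (1−p)·3 = p + 3
  the entrant's payoff from Enter: p·2 + (1−p)·5 = -3p + 5
  p + 3 = -3p + 5  ⇒  4p = 2  ⇒  p = 1/2.
For the incumbent to be willing to mix, the incumbent must be indifferent between Fight and Accommodate, which pins down the entrant's mix.
  the incumbent's payoff to Fight: q·2 + (1−q)·8 = -6q + 8
  the incumbent's payoff to Accommodate: q·5 + (1−q)·0 = 5q
  -6q + 8 = 5q  ⇒  -11q = -8  ⇒  q = 8/11.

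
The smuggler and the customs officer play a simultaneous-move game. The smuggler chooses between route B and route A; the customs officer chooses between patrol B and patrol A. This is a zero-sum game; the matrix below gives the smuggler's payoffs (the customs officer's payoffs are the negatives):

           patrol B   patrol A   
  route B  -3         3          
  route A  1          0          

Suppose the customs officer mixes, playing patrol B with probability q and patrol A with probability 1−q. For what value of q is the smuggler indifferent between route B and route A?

q = 3/7

The customs officer's mix must leave the smuggler indifferent between route B and route A.
  the smuggler's payoff from route B: q·(-3) + (1−q)·3 = -6q + 3
  the smuggler's payoff from route A: q·1 + (1−q)·0 = q
  -6q + 3 = q  ⇒  -7q = -3  ⇒  q = 3/7.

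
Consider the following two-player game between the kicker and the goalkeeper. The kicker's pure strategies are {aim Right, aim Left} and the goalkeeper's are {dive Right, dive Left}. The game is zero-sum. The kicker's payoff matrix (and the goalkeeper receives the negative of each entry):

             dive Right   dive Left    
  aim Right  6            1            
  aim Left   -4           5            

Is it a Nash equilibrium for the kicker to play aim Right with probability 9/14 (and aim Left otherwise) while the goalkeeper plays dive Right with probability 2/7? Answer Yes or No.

Check the goalkeeper's indifference given the kicker's mix p = 9/14:
  payoff from dive Right = -17/7; payoff from dive Left = -17/7 — equal.
Check the kicker's indifference given the goalkeeper's mix q = 2/7:
  payoff from aim Right = 17/7; payoff from aim Left = 17/7 — equal.
Both players are indifferent, so neither can profitably deviate.

Yes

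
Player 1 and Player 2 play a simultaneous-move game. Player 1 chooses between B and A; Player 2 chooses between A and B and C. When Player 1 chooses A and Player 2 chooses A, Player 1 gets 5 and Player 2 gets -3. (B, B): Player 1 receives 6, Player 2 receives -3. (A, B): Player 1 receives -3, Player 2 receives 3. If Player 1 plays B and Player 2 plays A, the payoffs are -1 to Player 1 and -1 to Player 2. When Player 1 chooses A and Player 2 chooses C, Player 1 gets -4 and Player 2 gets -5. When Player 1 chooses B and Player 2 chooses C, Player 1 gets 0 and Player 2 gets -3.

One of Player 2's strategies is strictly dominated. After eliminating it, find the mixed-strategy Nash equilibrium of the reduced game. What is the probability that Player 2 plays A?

q = 3/5

Player 2's strategy C is strictly dominated by A: -1 > -3 and -3 > -5. Eliminate C.
Player 2's mix must leave Player 1 indifferent between B and A.
  Player 1's payoff to B: q·(-1) + (1−q)·6 = -7q + 6
  Player 1's payoff to A: q·5 + (1−q)·(-3) = 8q - 3
  -7q + 6 = 8q - 3  ⇒  -15q = -9  ⇒  q = 3/5.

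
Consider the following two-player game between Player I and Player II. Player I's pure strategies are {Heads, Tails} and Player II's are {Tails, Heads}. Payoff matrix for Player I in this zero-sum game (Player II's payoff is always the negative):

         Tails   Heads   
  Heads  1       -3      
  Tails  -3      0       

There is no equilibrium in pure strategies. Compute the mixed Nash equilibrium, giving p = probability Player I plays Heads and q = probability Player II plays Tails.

p = 3/7, q = 3/7

Set Player II's expected payoff from Tails equal to that from Heads:
  Player II's payoff from Tails: p·(-1) + (1−p)·3 = -4p + 3
  Player II's payoff from Heads: p·3 + (1−p)·0 = 3p
  -4p + 3 = 3p  ⇒  -7p = -3  ⇒  p = 3/7.
For Player I to be willing to mix, Player I must be indifferent between Heads and Tails, which pins down Player II's mix.
  Player I's payoff from Heads: q·1 + (1−q)·(-3) = 4q - 3
  Player I's payoff from Tails: q·(-3) + (1−q)·0 = -3q
  4q - 3 = -3q  ⇒  7q = 3  ⇒  q = 3/7.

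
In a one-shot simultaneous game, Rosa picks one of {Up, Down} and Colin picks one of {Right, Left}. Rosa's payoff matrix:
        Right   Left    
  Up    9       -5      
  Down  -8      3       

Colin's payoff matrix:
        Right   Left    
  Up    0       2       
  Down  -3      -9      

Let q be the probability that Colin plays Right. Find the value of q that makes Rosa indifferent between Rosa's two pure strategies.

Set Rosa's expected payoff from Up equal to that from Down:
  Rosa's payoff from Up: q·9 + (1−q)·(-5) = 14q - 5
  Rosa's payoff from Down: q·(-8) + (1−q)·3 = -11q + 3
  14q - 5 = -11q + 3  ⇒  25q = 8  ⇒  q = 8/25.

q = 8/25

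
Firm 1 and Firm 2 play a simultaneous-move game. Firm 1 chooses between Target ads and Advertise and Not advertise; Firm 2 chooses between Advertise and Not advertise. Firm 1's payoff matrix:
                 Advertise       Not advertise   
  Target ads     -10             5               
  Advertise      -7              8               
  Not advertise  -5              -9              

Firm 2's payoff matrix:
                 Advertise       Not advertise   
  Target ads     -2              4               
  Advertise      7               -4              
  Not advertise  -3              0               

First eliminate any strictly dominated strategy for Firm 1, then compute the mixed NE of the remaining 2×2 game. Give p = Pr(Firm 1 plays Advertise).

p = 3/14

Firm 1's strategy Target ads is strictly dominated by Advertise: -7 > -10 and 8 > 5. Eliminate Target ads.
Set Firm 2's expected payoff from Advertise equal to that from Not advertise:
  Firm 2's payoff from Advertise: p·7 + (1−p)·(-3) = 10p - 3
  Firm 2's payoff from Not advertise: p·(-4) + (1−p)·0 = -4p
  10p - 3 = -4p  ⇒  14p = 3  ⇒  p = 3/14.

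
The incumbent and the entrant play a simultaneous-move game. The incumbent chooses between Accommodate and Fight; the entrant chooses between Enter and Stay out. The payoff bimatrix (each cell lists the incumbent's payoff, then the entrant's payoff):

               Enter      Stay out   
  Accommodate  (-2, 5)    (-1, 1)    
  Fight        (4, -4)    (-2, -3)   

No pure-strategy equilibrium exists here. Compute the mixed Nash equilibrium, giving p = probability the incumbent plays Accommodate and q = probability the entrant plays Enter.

p = 1/5, q = 1/7

For the entrant to be willing to mix, the entrant must be indifferent between Enter and Stay out, which pins down the incumbent's mix.
  the entrant's payoff from Enter: p·5 + (1−p)·(-4) = 9p - 4
  the entrant's payoff from Stay out: p·1 + (1−p)·(-3) = 4p - 3
  9p - 4 = 4p - 3  ⇒  5p = 1  ⇒  p = 1/5.
The incumbent's indifference between Accommodate and Fight determines the entrant's mixing probability q:
  the incumbent's payoff to Accommodate: q·(-2) + (1−q)·(-1) = -q - 1
  the incumbent's payoff to Fight: q·4 + (1−q)·(-2) = 6q - 2
  -q - 1 = 6q - 2  ⇒  -7q = -1  ⇒  q = 1/7.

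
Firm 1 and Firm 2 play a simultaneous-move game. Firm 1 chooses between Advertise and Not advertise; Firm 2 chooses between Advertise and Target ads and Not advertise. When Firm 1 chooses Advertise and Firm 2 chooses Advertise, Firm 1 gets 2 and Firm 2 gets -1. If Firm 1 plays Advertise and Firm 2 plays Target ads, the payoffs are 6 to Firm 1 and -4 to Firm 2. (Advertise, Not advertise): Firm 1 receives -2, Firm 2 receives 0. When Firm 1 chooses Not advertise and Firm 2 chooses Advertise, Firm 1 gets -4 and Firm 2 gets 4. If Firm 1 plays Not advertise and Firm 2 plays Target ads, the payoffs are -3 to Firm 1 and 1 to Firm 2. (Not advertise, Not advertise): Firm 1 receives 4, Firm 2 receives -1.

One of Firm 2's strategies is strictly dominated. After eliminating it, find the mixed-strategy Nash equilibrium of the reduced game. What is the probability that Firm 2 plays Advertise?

q = 1/2

Firm 2's strategy Target ads is strictly dominated by Advertise: -1 > -4 and 4 > 1. Eliminate Target ads.
Set Firm 1's expected payoff from Advertise equal to that from Not advertise:
  Firm 1's expected payoff from Advertise: q·2 + (1−q)·(-2) = 4q - 2
  Firm 1's expected payoff from Not advertise: q·(-4) + (1−q)·4 = -8q + 4
  4q - 2 = -8q + 4  ⇒  12q = 6  ⇒  q = 1/2.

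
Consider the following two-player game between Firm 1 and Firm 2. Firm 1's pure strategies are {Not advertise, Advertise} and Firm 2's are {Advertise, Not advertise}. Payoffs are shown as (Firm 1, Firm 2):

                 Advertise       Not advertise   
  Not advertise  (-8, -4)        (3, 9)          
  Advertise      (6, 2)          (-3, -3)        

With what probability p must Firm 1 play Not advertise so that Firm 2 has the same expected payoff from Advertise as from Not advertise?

p = 5/18

For Firm 2 to be willing to mix, Firm 2 must be indifferent between Advertise and Not advertise, which pins down Firm 1's mix.
  Firm 2's payoff from Advertise: p·(-4) + (1−p)·2 = -6p + 2
  Firm 2's payoff from Not advertise: p·9 + (1−p)·(-3) = 12p - 3
  -6p + 2 = 12p - 3  ⇒  -18p = -5  ⇒  p = 5/18.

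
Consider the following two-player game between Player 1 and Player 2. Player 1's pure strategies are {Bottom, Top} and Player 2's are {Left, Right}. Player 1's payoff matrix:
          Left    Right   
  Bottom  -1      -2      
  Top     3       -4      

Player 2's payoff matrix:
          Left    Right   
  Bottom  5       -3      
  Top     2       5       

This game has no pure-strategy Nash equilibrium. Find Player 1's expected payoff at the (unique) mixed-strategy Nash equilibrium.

-5/3

Player 2's mix must leave Player 1 indifferent between Bottom and Top.
  Player 1's payoff to Bottom: q·(-1) + (1−q)·(-2) = q - 2
  Player 1's payoff to Top: q·3 + (1−q)·(-4) = 7q - 4
  q - 2 = 7q - 4  ⇒  -6q = -2  ⇒  q = 1/3.
At equilibrium Player 1 is indifferent across rows, so Player 1's payoff equals the payoff from Bottom: (1/3)·(-1) + (2/3)·(-2) = -5/3.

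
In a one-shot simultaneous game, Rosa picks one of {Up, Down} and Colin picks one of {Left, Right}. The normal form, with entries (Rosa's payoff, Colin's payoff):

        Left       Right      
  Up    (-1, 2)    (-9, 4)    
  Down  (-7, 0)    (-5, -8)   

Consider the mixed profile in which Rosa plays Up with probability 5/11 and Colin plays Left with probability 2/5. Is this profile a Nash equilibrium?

No

Given Rosa's mix p = 5/11, Colin's payoff from Left is 10/11 but from Right is -28/11. Colin strictly prefers Left, so Colin would not mix.
So the proposed profile is not a Nash equilibrium.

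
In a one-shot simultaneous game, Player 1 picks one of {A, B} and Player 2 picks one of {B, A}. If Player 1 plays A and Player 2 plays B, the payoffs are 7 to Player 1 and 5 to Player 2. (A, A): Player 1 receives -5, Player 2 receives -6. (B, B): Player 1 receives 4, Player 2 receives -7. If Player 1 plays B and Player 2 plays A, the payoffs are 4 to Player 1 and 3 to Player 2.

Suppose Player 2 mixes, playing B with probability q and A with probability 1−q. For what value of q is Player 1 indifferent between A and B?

q = 3/4

Player 2's mix must leave Player 1 indifferent between A and B.
  Player 1's payoff from A: q·7 + (1−q)·(-5) = 12q - 5
  Player 1's payoff from B: q·4 + (1−q)·4 = 4
  12q - 5 = 4  ⇒  12q = 9  ⇒  q = 3/4.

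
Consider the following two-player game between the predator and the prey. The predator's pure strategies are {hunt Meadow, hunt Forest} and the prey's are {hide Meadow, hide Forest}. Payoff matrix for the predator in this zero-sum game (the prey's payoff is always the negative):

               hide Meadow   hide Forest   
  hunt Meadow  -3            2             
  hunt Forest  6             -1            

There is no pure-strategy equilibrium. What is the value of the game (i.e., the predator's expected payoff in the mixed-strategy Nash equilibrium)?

v = 3/4

The prey's mix must leave the predator indifferent between hunt Meadow and hunt Forest.
  the predator's expected payoff from hunt Meadow: q·(-3) + (1−q)·2 = -5q + 2
  the predator's expected payoff from hunt Forest: q·6 + (1−q)·(-1) = 7q - 1
  -5q + 2 = 7q - 1  ⇒  -12q = -3  ⇒  q = 1/4.
The value is the predator's expected payoff against this mix (using hunt Meadow): (1/4)·(-3) + (3/4)·2 = 3/4.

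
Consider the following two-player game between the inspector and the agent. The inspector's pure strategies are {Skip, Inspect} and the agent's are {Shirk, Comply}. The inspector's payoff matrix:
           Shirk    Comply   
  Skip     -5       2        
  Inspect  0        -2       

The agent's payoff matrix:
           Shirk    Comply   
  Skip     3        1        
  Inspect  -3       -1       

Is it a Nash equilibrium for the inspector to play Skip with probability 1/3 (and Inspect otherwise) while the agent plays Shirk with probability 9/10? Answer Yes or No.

Given the inspector's mix p = 1/3, the agent's payoff from Shirk is -1 but from Comply is -1/3. The agent strictly prefers Comply, so the agent would not mix.
So the proposed profile is not a Nash equilibrium.

No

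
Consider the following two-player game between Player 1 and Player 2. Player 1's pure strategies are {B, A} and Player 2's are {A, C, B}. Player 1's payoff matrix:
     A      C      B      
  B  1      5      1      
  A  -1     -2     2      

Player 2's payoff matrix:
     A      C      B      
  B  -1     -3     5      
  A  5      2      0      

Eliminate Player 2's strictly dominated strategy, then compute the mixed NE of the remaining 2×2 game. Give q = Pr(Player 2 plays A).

Player 2's strategy C is strictly dominated by A: -1 > -3 and 5 > 2. Eliminate C.
In a mixed equilibrium Player 1 is indifferent between B and A; this condition fixes q.
  Player 1's expected payoff from B: q·1 + (1−q)·1 = 1
  Player 1's expected payoff from A: q·(-1) + (1−q)·2 = -3q + 2
  1 = -3q + 2  ⇒  3q = 1  ⇒  q = 1/3.

q = 1/3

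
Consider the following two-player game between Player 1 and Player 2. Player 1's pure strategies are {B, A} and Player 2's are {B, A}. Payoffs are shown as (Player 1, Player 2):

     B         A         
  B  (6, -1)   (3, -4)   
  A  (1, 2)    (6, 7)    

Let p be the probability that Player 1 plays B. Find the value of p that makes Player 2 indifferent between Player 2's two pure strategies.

p = 5/8

In a mixed equilibrium Player 2 is indifferent between B and A; this condition fixes p.
  Player 2's payoff from B: p·(-1) + (1−p)·2 = -3p + 2
  Player 2's payoff from A: p·(-4) + (1−p)·7 = -11p + 7
  -3p + 2 = -11p + 7  ⇒  8p = 5  ⇒  p = 5/8.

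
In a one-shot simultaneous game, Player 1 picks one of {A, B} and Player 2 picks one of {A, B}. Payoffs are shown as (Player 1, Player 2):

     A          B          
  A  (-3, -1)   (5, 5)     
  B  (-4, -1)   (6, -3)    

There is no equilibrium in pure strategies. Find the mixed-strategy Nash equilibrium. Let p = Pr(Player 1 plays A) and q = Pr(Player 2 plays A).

For Player 2 to be willing to mix, Player 2 must be indifferent between A and B, which pins down Player 1's mix.
  Player 2's payoff to A: p·(-1) + (1−p)·(-1) = -1
  Player 2's payoff to B: p·5 + (1−p)·(-3) = 8p - 3
  -1 = 8p - 3  ⇒  -8p = -2  ⇒  p = 1/4.
For Player 1 to be willing to mix, Player 1 must be indifferent between A and B, which pins down Player 2's mix.
  Player 1's payoff to A: q·(-3) + (1−q)·5 = -8q + 5
  Player 1's payoff to B: q·(-4) + (1−q)·6 = -10q + 6
  -8q + 5 = -10q + 6  ⇒  2q = 1  ⇒  q = 1/2.

p = 1/4, q = 1/2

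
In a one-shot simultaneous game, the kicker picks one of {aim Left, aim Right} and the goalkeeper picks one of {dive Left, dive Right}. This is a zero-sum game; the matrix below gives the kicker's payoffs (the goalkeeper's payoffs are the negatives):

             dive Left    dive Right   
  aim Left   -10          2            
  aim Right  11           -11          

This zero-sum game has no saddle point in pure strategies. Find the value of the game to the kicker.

In a mixed equilibrium the kicker is indifferent between aim Left and aim Right; this condition fixes q.
  the kicker's payoff to aim Left: q·(-10) + (1−q)·2 = -12q + 2
  the kicker's payoff to aim Right: q·11 + (1−q)·(-11) = 22q - 11
  -12q + 2 = 22q - 11  ⇒  -34q = -13  ⇒  q = 13/34.
The value is the kicker's expected payoff against this mix (using aim Left): (13/34)·(-10) + (21/34)·2 = -44/17.

v = -44/17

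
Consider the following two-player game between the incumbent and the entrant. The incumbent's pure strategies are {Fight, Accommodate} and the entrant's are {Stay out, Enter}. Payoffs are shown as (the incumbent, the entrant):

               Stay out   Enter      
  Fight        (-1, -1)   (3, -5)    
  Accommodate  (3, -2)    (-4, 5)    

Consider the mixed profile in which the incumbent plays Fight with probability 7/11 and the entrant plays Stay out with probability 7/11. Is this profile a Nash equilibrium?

Check the entrant's indifference given the incumbent's mix p = 7/11:
  payoff from Stay out = -15/11; payoff from Enter = -15/11 — equal.
Check the incumbent's indifference given the entrant's mix q = 7/11:
  payoff from Fight = 5/11; payoff from Accommodate = 5/11 — equal.
Both players are indifferent, so neither can profitably deviate.

Yes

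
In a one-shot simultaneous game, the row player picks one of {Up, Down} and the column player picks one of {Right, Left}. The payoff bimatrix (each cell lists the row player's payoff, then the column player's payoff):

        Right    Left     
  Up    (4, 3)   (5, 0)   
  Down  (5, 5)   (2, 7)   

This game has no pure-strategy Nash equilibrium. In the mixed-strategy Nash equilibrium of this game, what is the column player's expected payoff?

The row player's mix must leave the column player indifferent between Right and Left.
  the column player's payoff to Right: p·3 + (1−p)·5 = -2p + 5
  the column player's payoff to Left: p·0 + (1−p)·7 = -7p + 7
  -2p + 5 = -7p + 7  ⇒  5p = 2  ⇒  p = 2/5.
At equilibrium the column player is indifferent across columns, so the column player's payoff equals the payoff from Right: (2/5)·3 + (3/5)·5 = 21/5.

21/5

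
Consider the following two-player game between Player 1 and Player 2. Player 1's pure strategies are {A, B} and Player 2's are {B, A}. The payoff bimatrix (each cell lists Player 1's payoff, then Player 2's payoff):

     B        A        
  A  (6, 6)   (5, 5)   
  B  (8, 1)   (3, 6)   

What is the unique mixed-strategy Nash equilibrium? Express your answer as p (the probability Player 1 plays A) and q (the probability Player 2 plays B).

Set Player 2's expected payoff from B equal to that from A:
  Player 2's payoff to B: p·6 + (1−p)·1 = 5p + 1
  Player 2's payoff to A: p·5 + (1−p)·6 = -p + 6
  5p + 1 = -p + 6  ⇒  6p = 5  ⇒  p = 5/6.
Player 2's mix must leave Player 1 indifferent between A and B.
  Player 1's expected payoff from A: q·6 + (1−q)·5 = q + 5
  Player 1's expected payoff from B: q·8 + (1−q)·3 = 5q + 3
  q + 5 = 5q + 3  ⇒  -4q = -2  ⇒  q = 1/2.

p = 5/6, q = 1/2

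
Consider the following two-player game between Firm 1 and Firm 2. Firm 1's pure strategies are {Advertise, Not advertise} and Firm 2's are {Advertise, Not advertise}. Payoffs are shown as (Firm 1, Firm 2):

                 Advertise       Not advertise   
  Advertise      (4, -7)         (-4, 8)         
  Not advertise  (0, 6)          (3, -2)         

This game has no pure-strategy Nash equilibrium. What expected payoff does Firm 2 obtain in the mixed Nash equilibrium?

34/23

Firm 1's mix must leave Firm 2 indifferent between Advertise and Not advertise.
  Firm 2's expected payoff from Advertise: p·(-7) + (1−p)·6 = -13p + 6
  Firm 2's expected payoff from Not advertise: p·8 + (1−p)·(-2) = 10p - 2
  -13p + 6 = 10p - 2  ⇒  -23p = -8  ⇒  p = 8/23.
At equilibrium Firm 2 is indifferent across columns, so Firm 2's payoff equals the payoff from Advertise: (8/23)·(-7) + (15/23)·6 = 34/23.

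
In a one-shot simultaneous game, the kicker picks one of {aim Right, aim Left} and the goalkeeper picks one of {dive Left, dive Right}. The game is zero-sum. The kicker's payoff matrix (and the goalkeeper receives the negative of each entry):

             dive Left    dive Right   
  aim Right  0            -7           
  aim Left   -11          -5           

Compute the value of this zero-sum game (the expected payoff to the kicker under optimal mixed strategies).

The kicker's indifference between aim Right and aim Left determines the goalkeeper's mixing probability q:
  the kicker's expected payoff from aim Right: q·0 + (1−q)·(-7) = 7q - 7
  the kicker's expected payoff from aim Left: q·(-11) + (1−q)·(-5) = -6q - 5
  7q - 7 = -6q - 5  ⇒  13q = 2  ⇒  q = 2/13.
The value is the kicker's expected payoff against this mix (using aim Right): (2/13)·0 + (11/13)·(-7) = -77/13.

v = -77/13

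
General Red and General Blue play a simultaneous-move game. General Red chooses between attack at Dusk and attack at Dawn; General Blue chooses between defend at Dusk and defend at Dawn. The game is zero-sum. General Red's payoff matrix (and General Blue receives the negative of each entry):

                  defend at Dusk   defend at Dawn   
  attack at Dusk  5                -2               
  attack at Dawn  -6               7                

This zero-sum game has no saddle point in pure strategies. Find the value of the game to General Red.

General Red's indifference between attack at Dusk and attack at Dawn determines General Blue's mixing probability q:
  General Red's payoff to attack at Dusk: q·5 + (1−q)·(-2) = 7q - 2
  General Red's payoff to attack at Dawn: q·(-6) + (1−q)·7 = -13q + 7
  7q - 2 = -13q + 7  ⇒  20q = 9  ⇒  q = 9/20.
The value is General Red's expected payoff against this mix (using attack at Dusk): (9/20)·5 + (11/20)·(-2) = 23/20.

v = 23/20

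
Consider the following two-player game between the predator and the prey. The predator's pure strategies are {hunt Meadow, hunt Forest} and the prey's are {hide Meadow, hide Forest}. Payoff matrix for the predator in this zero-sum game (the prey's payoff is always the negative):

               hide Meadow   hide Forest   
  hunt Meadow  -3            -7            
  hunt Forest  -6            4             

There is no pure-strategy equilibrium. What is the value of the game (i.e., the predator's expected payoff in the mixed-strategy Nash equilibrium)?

For the predator to be willing to mix, the predator must be indifferent between hunt Meadow and hunt Forest, which pins down the prey's mix.
  the predator's payoff to hunt Meadow: q·(-3) + (1−q)·(-7) = 4q - 7
  the predator's payoff to hunt Forest: q·(-6) + (1−q)·4 = -10q + 4
  4q - 7 = -10q + 4  ⇒  14q = 11  ⇒  q = 11/14.
The value is the predator's expected payoff against this mix (using hunt Meadow): (11/14)·(-3) + (3/14)·(-7) = -27/7.

v = -27/7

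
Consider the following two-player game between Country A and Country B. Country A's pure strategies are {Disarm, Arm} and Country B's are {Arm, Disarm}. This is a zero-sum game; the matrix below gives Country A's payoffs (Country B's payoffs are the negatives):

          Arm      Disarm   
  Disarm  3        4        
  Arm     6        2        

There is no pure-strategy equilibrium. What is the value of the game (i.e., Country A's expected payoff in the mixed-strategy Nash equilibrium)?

Country A's indifference between Disarm and Arm determines Country B's mixing probability q:
  Country A's payoff to Disarm: q·3 + (1−q)·4 = -q + 4
  Country A's payoff to Arm: q·6 + (1−q)·2 = 4q + 2
  -q + 4 = 4q + 2  ⇒  -5q = -2  ⇒  q = 2/5.
The value is Country A's expected payoff against this mix (using Disarm): (2/5)·3 + (3/5)·4 = 18/5.

v = 18/5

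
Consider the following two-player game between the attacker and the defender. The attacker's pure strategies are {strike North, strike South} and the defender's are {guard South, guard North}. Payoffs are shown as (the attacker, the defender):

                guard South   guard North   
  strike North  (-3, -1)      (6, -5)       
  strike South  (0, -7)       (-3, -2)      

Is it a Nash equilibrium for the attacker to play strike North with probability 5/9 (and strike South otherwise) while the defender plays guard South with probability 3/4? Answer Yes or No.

Check the defender's indifference given the attacker's mix p = 5/9:
  payoff from guard South = -11/3; payoff from guard North = -11/3 — equal.
Check the attacker's indifference given the defender's mix q = 3/4:
  payoff from strike North = -3/4; payoff from strike South = -3/4 — equal.
Both players are indifferent, so neither can profitably deviate.

Yes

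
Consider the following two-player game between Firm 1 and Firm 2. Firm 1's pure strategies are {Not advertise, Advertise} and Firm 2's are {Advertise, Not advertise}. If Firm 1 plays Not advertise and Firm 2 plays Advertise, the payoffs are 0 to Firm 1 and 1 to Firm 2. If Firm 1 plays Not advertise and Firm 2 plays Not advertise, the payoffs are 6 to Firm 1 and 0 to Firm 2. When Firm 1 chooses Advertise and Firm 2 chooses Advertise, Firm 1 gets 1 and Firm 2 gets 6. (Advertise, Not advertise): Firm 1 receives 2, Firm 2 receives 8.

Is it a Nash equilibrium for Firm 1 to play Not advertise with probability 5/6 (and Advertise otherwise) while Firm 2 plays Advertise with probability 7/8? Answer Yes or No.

Given Firm 1's mix p = 5/6, Firm 2's payoff from Advertise is 11/6 but from Not advertise is 4/3. Firm 2 strictly prefers Advertise, so Firm 2 would not mix.
So the proposed profile is not a Nash equilibrium.

No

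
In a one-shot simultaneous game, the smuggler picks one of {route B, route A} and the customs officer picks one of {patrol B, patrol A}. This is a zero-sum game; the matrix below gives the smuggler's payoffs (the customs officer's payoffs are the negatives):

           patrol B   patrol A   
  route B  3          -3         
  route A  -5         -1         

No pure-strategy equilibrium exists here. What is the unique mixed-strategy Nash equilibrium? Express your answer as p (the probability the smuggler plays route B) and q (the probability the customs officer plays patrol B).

p = 2/5, q = 1/5

In a mixed equilibrium the customs officer is indifferent between patrol B and patrol A; this condition fixes p.
  the customs officer's payoff to patrol B: p·(-3) + (1−p)·5 = -8p + 5
  the customs officer's payoff to patrol A: p·3 + (1−p)·1 = 2p + 1
  -8p + 5 = 2p + 1  ⇒  -10p = -4  ⇒  p = 2/5.
The smuggler's indifference between route B and route A determines the customs officer's mixing probability q:
  the smuggler's payoff to route B: q·3 + (1−q)·(-3) = 6q - 3
  the smuggler's payoff to route A: q·(-5) + (1−q)·(-1) = -4q - 1
  6q - 3 = -4q - 1  ⇒  10q = 2  ⇒  q = 1/5.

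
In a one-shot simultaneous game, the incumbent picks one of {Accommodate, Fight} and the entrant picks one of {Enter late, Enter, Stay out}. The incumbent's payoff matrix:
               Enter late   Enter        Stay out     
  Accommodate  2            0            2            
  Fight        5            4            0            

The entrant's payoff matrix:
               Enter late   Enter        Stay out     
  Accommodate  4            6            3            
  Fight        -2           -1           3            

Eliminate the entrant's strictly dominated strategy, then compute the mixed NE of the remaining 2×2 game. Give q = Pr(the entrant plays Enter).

The entrant's strategy Enter late is strictly dominated by Enter: 6 > 4 and -1 > -2. Eliminate Enter late.
For the incumbent to be willing to mix, the incumbent must be indifferent between Accommodate and Fight, which pins down the entrant's mix.
  the incumbent's payoff from Accommodate: q·0 + (1−q)·2 = -2q + 2
  the incumbent's payoff from Fight: q·4 + (1−q)·0 = 4q
  -2q + 2 = 4q  ⇒  -6q = -2  ⇒  q = 1/3.

q = 1/3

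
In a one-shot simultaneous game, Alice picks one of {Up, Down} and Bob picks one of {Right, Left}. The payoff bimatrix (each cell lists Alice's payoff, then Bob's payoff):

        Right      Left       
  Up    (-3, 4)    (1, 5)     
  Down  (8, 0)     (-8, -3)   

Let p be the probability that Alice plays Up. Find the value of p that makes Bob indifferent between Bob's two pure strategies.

Alice's mix must leave Bob indifferent between Right and Left.
  Bob's payoff to Right: p·4 + (1−p)·0 = 4p
  Bob's payoff to Left: p·5 + (1−p)·(-3) = 8p - 3
  4p = 8p - 3  ⇒  -4p = -3  ⇒  p = 3/4.

p = 3/4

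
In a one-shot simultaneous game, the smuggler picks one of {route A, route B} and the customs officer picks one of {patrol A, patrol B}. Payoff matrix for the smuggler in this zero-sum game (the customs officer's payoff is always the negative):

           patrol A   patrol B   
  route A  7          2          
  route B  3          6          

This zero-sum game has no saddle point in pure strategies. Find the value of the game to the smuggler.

Set the smuggler's expected payoff from route A equal to that from route B:
  the smuggler's expected payoff from route A: q·7 + (1−q)·2 = 5q + 2
  the smuggler's expected payoff from route B: q·3 + (1−q)·6 = -3q + 6
  5q + 2 = -3q + 6  ⇒  8q = 4  ⇒  q = 1/2.
The value is the smuggler's expected payoff against this mix (using route A): (1/2)·7 + (1/2)·2 = 9/2.

v = 9/2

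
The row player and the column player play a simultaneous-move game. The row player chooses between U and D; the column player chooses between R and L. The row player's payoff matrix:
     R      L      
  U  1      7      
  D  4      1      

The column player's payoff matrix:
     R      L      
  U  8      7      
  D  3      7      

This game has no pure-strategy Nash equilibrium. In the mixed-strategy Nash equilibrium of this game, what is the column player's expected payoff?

7

The row player's mix must leave the column player indifferent between R and L.
  the column player's payoff to R: p·8 + (1−p)·3 = 5p + 3
  the column player's payoff to L: p·7 + (1−p)·7 = 7
  5p + 3 = 7  ⇒  5p = 4  ⇒  p = 4/5.
At equilibrium the column player is indifferent across columns, so the column player's payoff equals the payoff from R: (4/5)·8 + (1/5)·3 = 7.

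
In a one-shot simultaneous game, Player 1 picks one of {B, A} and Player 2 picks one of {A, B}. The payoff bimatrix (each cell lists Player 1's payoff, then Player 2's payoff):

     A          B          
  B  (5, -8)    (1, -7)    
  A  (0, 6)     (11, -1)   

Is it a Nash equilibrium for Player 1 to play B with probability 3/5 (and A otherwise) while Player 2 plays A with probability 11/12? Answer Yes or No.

Given Player 1's mix p = 3/5, Player 2's payoff from A is -12/5 but from B is -23/5. Player 2 strictly prefers A, so Player 2 would not mix.
So the proposed profile is not a Nash equilibrium.

No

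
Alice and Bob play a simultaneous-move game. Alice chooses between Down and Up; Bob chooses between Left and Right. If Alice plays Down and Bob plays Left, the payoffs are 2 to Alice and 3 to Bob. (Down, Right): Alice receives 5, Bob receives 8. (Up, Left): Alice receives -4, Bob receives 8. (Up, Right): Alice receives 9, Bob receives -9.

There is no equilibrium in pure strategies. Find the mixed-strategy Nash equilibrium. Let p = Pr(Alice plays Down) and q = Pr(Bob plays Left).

p = 17/22, q = 2/5

In a mixed equilibrium Bob is indifferent between Left and Right; this condition fixes p.
  Bob's expected payoff from Left: p·3 + (1−p)·8 = -5p + 8
  Bob's expected payoff from Right: p·8 + (1−p)·(-9) = 17p - 9
  -5p + 8 = 17p - 9  ⇒  -22p = -17  ⇒  p = 17/22.
For Alice to be willing to mix, Alice must be indifferent between Down and Up, which pins down Bob's mix.
  Alice's payoff from Down: q·2 + (1−q)·5 = -3q + 5
  Alice's payoff from Up: q·(-4) + (1−q)·9 = -13q + 9
  -3q + 5 = -13q + 9  ⇒  10q = 4  ⇒  q = 2/5.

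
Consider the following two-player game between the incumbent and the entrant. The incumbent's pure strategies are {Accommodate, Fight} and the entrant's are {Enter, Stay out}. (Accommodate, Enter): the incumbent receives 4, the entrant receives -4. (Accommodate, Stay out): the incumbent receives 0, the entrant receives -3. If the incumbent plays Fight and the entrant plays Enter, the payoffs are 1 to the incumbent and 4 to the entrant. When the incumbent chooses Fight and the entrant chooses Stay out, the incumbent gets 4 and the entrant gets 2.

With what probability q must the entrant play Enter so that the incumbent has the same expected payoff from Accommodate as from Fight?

q = 4/7

The incumbent's indifference between Accommodate and Fight determines the entrant's mixing probability q:
  the incumbent's payoff to Accommodate: q·4 + (1−q)·0 = 4q
  the incumbent's payoff to Fight: q·1 + (1−q)·4 = -3q + 4
  4q = -3q + 4  ⇒  7q = 4  ⇒  q = 4/7.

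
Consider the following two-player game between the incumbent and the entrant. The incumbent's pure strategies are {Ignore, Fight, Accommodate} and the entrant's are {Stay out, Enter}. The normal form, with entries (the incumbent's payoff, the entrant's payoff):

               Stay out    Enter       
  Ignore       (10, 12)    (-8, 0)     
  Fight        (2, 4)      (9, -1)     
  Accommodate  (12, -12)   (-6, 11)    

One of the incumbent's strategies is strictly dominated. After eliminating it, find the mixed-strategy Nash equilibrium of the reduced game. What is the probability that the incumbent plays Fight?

The incumbent's strategy Ignore is strictly dominated by Accommodate: 12 > 10 and -6 > -8. Eliminate Ignore.
The incumbent's mix must leave the entrant indifferent between Stay out and Enter.
  the entrant's expected payoff from Stay out: p·4 + (1−p)·(-12) = 16p - 12
  the entrant's expected payoff from Enter: p·(-1) + (1−p)·11 = -12p + 11
  16p - 12 = -12p + 11  ⇒  28p = 23  ⇒  p = 23/28.

p = 23/28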